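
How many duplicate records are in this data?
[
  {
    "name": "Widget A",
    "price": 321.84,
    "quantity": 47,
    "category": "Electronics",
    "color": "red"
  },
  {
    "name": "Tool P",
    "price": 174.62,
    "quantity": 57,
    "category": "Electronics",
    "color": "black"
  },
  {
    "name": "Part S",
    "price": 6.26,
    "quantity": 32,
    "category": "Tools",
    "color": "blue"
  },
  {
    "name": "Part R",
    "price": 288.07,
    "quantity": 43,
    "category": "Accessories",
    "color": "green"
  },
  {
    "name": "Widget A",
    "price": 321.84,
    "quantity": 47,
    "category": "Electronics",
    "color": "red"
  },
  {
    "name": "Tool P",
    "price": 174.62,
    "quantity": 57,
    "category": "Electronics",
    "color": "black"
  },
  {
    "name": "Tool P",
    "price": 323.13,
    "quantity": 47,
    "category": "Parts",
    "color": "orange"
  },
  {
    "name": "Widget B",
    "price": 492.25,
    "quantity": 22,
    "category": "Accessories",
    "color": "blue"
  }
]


Checking 8 records for duplicates:

  Row 1: Widget A ($321.84, qty 47)
  Row 2: Tool P ($174.62, qty 57)
  Row 3: Part S ($6.26, qty 32)
  Row 4: Part R ($288.07, qty 43)
  Row 5: Widget A ($321.84, qty 47) <-- DUPLICATE
  Row 6: Tool P ($174.62, qty 57) <-- DUPLICATE
  Row 7: Tool P ($323.13, qty 47)
  Row 8: Widget B ($492.25, qty 22)

Duplicates found: 2
Unique records: 6

2 duplicates, 6 unique


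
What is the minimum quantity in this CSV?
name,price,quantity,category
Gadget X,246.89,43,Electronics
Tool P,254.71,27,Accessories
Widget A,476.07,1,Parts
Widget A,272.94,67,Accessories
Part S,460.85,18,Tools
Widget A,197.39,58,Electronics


Computing minimum quantity:
Values: [43, 27, 1, 67, 18, 58]
Min = 1

1


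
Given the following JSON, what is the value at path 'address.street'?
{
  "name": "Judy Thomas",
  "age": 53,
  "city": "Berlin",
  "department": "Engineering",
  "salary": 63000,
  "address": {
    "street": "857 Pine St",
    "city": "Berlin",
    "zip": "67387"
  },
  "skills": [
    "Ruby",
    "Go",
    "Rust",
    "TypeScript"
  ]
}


Query: address.street
Path: address -> street
Value: 857 Pine St

857 Pine St


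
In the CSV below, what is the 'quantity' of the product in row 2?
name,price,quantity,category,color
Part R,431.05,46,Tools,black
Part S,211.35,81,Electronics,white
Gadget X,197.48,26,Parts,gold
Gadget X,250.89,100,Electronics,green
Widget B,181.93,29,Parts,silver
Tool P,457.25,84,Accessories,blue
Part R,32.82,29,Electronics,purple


Query: Row 2 ('Part S'), column 'quantity'
Value: 81

81


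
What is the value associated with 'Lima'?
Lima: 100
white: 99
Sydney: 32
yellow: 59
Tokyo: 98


Looking up key 'Lima'
Value: 100

100


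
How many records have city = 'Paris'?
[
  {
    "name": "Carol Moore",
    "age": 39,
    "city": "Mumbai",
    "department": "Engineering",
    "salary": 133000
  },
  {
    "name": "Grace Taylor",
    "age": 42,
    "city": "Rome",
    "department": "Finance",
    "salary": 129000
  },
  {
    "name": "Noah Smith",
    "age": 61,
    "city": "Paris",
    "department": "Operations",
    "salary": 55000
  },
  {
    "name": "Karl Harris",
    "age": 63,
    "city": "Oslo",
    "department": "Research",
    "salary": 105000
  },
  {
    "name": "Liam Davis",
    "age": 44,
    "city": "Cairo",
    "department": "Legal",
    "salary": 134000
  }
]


Data: 5 records
Condition: city = 'Paris'

Checking each record:
  Carol Moore: Mumbai
  Grace Taylor: Rome
  Noah Smith: Paris MATCH
  Karl Harris: Oslo
  Liam Davis: Cairo

Count: 1

1


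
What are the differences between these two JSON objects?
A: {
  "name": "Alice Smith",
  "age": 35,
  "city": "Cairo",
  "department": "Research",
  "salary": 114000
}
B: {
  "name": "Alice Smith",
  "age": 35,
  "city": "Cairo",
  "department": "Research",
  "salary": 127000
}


Comparing each field (in key order):
  name: same
  age: same
  city: same
  department: same
  salary: DIFFERENT
Differences:
  salary: 114000 -> 127000

1 field(s) changed

1 change: salary


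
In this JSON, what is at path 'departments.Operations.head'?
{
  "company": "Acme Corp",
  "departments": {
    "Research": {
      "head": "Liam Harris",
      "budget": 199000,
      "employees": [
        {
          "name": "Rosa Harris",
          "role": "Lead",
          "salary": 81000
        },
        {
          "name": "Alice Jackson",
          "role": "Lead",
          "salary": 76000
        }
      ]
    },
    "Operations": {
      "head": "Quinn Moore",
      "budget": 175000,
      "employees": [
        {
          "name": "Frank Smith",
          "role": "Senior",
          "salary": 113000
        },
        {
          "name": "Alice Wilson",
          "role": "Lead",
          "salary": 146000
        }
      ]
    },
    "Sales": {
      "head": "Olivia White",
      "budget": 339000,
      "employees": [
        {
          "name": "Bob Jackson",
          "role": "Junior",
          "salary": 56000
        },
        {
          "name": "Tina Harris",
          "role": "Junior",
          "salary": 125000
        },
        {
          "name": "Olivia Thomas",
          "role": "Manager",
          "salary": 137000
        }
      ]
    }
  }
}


Path: departments.Operations.head

Navigate:
  -> departments
  -> Operations
  -> head = 'Quinn Moore'

Quinn Moore


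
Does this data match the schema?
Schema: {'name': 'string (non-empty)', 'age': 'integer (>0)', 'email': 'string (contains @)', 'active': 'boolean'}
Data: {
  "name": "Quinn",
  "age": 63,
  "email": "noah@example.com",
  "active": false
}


Validating each field against schema:
  name: OK (non-empty string)
  age: OK (positive integer)
  email: OK (string with @)
  active: OK (boolean)

Result: VALID

VALID


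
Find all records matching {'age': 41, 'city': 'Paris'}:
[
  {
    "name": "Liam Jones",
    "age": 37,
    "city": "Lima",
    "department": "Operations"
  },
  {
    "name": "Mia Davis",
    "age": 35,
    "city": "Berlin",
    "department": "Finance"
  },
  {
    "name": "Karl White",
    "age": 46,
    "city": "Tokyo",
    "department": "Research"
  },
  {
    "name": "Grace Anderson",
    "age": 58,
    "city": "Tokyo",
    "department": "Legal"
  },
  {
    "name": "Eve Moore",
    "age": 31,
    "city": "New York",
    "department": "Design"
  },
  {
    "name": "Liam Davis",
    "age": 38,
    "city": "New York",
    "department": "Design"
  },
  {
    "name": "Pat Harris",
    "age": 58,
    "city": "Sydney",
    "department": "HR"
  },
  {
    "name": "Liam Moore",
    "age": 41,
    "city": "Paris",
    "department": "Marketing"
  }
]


Search criteria: {'age': 41, 'city': 'Paris'}

Checking 8 records:
  Liam Jones: {age: 37, city: Lima}
  Mia Davis: {age: 35, city: Berlin}
  Karl White: {age: 46, city: Tokyo}
  Grace Anderson: {age: 58, city: Tokyo}
  Eve Moore: {age: 31, city: New York}
  Liam Davis: {age: 38, city: New York}
  Pat Harris: {age: 58, city: Sydney}
  Liam Moore: {age: 41, city: Paris} <-- MATCH

Matches: ["Liam Moore"]

["Liam Moore"]


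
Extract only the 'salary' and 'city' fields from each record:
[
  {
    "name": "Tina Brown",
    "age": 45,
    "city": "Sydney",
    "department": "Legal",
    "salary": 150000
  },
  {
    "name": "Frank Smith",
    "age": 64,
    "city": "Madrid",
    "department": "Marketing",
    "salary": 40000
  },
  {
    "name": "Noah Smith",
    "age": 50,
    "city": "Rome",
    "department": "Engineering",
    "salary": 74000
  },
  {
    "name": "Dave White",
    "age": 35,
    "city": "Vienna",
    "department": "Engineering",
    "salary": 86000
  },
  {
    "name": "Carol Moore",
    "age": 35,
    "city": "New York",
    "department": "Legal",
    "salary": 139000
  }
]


Original: 5 records with fields: name, age, city, department, salary
Keep: ['salary', 'city']
Drop: ['name', 'age', 'department']
Result: 5 records, 2 fields each

[
  {
    "salary": 150000,
    "city": "Sydney"
  },
  {
    "salary": 40000,
    "city": "Madrid"
  },
  {
    "salary": 74000,
    "city": "Rome"
  },
  {
    "salary": 86000,
    "city": "Vienna"
  },
  {
    "salary": 139000,
    "city": "New York"
  }
]


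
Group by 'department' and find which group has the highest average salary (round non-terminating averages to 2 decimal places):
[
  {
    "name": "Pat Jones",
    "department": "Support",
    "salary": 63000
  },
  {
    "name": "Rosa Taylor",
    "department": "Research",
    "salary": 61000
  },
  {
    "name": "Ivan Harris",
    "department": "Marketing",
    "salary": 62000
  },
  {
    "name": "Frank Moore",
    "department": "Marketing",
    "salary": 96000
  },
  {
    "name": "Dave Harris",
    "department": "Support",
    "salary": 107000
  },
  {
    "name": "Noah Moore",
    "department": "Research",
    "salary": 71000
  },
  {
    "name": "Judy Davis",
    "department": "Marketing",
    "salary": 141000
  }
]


Group by: department

Groups:
  Marketing: 3 people, avg salary = 299000/3 ≈ $99666.67
  Research: 2 people, avg salary = 132000/2 = $66000
  Support: 2 people, avg salary = 170000/2 = $85000

Highest average salary: Marketing (≈$99666.67)

Marketing (≈$99666.67)


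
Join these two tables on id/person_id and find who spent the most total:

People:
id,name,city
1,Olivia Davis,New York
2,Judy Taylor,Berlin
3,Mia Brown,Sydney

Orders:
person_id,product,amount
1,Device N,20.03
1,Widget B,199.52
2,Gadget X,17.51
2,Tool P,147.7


Join on: people.id = orders.person_id

Joined rows:
  Olivia Davis (New York) bought Device N for $20.03
  Olivia Davis (New York) bought Widget B for $199.52
  Judy Taylor (Berlin) bought Gadget X for $17.51
  Judy Taylor (Berlin) bought Tool P for $147.7

Total per person:
  Olivia Davis: $219.55
  Judy Taylor: $165.21

Top spender: Olivia Davis ($219.55)

Olivia Davis ($219.55)


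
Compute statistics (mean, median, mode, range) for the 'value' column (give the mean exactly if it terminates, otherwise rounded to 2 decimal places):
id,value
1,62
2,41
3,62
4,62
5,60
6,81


Data: [62, 41, 62, 62, 60, 81]
Count: 6
Sum: 368
Mean: 368/6 ≈ 61.33 (rounded to 2 decimal places)
Sorted: [41, 60, 62, 62, 62, 81]
Median: 62.0
Mode: 62 (3 times)
Range: 81 - 41 = 40
Min: 41, Max: 81

mean≈61.33, median=62.0, mode=62, range=40


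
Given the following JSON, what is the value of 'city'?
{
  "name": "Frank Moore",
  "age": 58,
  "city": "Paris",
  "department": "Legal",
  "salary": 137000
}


Looking up field 'city'
Value: Paris

Paris


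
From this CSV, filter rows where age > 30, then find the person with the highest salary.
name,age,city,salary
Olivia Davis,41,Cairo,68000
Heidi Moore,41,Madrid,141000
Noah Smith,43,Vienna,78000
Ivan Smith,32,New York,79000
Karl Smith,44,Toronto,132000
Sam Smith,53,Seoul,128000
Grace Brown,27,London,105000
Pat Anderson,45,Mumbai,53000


Filter: age > 30
Sort by: salary (descending)

Filtered records (7):
  Heidi Moore, age 41, salary $141000
  Karl Smith, age 44, salary $132000
  Sam Smith, age 53, salary $128000
  Ivan Smith, age 32, salary $79000
  Noah Smith, age 43, salary $78000
  Olivia Davis, age 41, salary $68000
  Pat Anderson, age 45, salary $53000

Highest salary: Heidi Moore ($141000)

Heidi Moore


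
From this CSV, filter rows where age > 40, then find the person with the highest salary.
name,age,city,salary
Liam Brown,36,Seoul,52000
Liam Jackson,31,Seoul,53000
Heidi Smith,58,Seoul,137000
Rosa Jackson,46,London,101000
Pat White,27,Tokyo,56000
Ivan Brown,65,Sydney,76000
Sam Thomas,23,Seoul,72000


Filter: age > 40
Sort by: salary (descending)

Filtered records (3):
  Heidi Smith, age 58, salary $137000
  Rosa Jackson, age 46, salary $101000
  Ivan Brown, age 65, salary $76000

Highest salary: Heidi Smith ($137000)

Heidi Smith


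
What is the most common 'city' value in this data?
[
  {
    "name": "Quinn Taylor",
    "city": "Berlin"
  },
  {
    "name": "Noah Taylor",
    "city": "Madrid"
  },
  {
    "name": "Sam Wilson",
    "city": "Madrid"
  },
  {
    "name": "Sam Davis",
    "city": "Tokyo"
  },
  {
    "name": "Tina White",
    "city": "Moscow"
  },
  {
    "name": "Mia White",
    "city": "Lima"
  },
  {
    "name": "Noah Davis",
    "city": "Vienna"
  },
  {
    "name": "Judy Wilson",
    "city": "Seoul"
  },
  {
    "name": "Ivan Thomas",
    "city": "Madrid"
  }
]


Counting 'city' values across 9 records:

  Madrid: 3 ###
  Berlin: 1 #
  Tokyo: 1 #
  Moscow: 1 #
  Lima: 1 #
  Vienna: 1 #
  Seoul: 1 #

Most common: Madrid (3 times)

Madrid (3 times)


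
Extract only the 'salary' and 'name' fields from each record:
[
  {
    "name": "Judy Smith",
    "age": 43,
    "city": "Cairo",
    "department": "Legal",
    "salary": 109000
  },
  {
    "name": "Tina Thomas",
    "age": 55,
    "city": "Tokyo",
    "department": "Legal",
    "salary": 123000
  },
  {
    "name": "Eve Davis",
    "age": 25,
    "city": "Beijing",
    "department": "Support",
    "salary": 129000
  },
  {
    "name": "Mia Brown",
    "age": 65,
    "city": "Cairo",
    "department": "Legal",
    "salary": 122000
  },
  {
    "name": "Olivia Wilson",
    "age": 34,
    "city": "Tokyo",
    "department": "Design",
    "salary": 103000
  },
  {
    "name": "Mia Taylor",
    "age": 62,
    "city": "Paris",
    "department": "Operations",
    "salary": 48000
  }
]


Original: 6 records with fields: name, age, city, department, salary
Keep: ['salary', 'name']
Drop: ['age', 'city', 'department']
Result: 6 records, 2 fields each

[
  {
    "salary": 109000,
    "name": "Judy Smith"
  },
  {
    "salary": 123000,
    "name": "Tina Thomas"
  },
  {
    "salary": 129000,
    "name": "Eve Davis"
  },
  {
    "salary": 122000,
    "name": "Mia Brown"
  },
  {
    "salary": 103000,
    "name": "Olivia Wilson"
  },
  {
    "salary": 48000,
    "name": "Mia Taylor"
  }
]


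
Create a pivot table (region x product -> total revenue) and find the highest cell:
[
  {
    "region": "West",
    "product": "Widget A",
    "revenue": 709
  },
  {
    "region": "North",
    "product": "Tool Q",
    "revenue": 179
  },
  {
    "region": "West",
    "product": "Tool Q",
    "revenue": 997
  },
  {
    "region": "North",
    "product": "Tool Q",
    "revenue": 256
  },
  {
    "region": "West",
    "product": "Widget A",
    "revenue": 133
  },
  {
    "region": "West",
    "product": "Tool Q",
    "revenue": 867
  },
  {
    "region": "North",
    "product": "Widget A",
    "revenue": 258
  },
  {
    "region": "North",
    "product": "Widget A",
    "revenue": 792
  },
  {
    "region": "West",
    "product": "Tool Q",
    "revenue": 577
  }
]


Pivot: region (rows) x product (columns) -> total revenue

     Tool Q        Widget A    
North          435          1050  
West          2441           842  

Highest: West / Tool Q = $2441

West / Tool Q = $2441


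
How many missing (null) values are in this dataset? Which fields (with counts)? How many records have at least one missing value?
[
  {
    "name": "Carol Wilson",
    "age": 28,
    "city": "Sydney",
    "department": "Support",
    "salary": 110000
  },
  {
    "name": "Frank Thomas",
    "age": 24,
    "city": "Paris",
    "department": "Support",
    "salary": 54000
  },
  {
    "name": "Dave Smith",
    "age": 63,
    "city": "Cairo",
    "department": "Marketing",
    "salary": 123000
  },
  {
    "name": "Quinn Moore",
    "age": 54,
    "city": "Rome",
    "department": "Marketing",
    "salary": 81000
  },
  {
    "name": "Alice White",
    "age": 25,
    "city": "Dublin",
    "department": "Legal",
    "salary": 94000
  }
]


Checking for missing (null) values in 5 records:

  Carol Wilson: complete
  Frank Thomas: complete
  Dave Smith: complete
  Quinn Moore: complete
  Alice White: complete

Per field:
  name: 0 missing
  age: 0 missing
  city: 0 missing
  department: 0 missing
  salary: 0 missing

Total missing values: 0
Records with any missing: 0

0 missing values (none); 0 incomplete records


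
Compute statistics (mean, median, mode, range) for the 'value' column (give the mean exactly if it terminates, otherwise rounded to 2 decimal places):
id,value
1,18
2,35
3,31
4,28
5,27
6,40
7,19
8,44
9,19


Data: [18, 35, 31, 28, 27, 40, 19, 44, 19]
Count: 9
Sum: 261
Mean: 261/9 = 29
Sorted: [18, 19, 19, 27, 28, 31, 35, 40, 44]
Median: 28.0
Mode: 19 (2 times)
Range: 44 - 18 = 26
Min: 18, Max: 44

mean=29, median=28.0, mode=19, range=26


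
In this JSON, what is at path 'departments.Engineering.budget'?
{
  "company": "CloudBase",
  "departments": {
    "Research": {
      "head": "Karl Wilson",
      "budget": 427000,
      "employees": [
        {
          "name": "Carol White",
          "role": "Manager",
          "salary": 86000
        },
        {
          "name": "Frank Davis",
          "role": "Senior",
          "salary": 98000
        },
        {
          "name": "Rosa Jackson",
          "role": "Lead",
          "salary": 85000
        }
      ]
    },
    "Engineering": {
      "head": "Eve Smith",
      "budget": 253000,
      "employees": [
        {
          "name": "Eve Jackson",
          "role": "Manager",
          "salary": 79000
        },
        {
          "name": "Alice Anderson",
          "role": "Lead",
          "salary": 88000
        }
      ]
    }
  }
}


Path: departments.Engineering.budget

Navigate:
  -> departments
  -> Engineering
  -> budget = 253000

253000


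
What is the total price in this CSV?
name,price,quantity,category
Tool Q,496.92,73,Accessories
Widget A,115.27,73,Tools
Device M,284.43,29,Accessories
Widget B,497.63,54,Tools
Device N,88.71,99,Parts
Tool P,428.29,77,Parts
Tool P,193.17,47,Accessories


Computing total price:
Values: [496.92, 115.27, 284.43, 497.63, 88.71, 428.29, 193.17]
Sum = 2104.42

2104.42


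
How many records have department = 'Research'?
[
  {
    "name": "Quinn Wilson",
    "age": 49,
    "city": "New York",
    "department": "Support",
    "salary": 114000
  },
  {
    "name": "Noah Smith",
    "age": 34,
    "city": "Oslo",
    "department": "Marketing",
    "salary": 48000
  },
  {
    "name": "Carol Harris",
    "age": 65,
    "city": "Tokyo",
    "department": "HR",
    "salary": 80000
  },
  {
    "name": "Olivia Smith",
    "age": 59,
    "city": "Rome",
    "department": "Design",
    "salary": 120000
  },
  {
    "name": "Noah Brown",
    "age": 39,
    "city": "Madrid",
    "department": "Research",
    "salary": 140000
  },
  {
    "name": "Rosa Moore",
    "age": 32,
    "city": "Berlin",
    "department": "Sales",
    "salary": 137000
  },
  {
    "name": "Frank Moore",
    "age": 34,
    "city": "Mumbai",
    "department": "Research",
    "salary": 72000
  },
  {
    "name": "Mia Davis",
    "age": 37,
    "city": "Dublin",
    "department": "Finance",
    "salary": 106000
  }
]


Data: 8 records
Condition: department = 'Research'

Checking each record:
  Quinn Wilson: Support
  Noah Smith: Marketing
  Carol Harris: HR
  Olivia Smith: Design
  Noah Brown: Research MATCH
  Rosa Moore: Sales
  Frank Moore: Research MATCH
  Mia Davis: Finance

Count: 2

2


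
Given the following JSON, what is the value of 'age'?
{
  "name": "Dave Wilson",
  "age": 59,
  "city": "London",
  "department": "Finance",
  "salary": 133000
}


Looking up field 'age'
Value: 59

59


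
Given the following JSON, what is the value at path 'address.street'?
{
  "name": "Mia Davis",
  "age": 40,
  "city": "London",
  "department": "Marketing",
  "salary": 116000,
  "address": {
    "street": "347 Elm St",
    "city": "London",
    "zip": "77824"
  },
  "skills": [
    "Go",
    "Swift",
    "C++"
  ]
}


Query: address.street
Path: address -> street
Value: 347 Elm St

347 Elm St


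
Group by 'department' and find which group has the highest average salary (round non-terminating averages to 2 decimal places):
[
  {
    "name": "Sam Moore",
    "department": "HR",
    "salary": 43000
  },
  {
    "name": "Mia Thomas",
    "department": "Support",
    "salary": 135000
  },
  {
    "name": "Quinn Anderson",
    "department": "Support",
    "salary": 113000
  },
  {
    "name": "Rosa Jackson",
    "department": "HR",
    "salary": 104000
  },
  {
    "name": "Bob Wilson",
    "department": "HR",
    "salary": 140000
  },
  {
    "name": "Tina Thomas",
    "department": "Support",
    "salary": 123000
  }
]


Group by: department

Groups:
  HR: 3 people, avg salary = 287000/3 ≈ $95666.67
  Support: 3 people, avg salary = 371000/3 ≈ $123666.67

Highest average salary: Support (≈$123666.67)

Support (≈$123666.67)


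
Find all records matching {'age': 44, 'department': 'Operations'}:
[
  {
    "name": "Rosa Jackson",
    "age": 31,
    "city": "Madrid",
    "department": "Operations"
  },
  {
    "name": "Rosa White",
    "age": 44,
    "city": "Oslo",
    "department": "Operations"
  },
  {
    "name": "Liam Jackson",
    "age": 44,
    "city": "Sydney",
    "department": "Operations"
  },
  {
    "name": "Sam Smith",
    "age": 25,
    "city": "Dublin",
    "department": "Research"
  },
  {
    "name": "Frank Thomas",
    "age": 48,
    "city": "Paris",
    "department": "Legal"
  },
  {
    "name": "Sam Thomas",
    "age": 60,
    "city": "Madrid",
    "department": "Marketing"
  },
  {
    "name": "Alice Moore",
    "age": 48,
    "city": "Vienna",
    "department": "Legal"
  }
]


Search criteria: {'age': 44, 'department': 'Operations'}

Checking 7 records:
  Rosa Jackson: {age: 31, department: Operations}
  Rosa White: {age: 44, department: Operations} <-- MATCH
  Liam Jackson: {age: 44, department: Operations} <-- MATCH
  Sam Smith: {age: 25, department: Research}
  Frank Thomas: {age: 48, department: Legal}
  Sam Thomas: {age: 60, department: Marketing}
  Alice Moore: {age: 48, department: Legal}

Matches: ["Rosa White", "Liam Jackson"]

["Rosa White", "Liam Jackson"]


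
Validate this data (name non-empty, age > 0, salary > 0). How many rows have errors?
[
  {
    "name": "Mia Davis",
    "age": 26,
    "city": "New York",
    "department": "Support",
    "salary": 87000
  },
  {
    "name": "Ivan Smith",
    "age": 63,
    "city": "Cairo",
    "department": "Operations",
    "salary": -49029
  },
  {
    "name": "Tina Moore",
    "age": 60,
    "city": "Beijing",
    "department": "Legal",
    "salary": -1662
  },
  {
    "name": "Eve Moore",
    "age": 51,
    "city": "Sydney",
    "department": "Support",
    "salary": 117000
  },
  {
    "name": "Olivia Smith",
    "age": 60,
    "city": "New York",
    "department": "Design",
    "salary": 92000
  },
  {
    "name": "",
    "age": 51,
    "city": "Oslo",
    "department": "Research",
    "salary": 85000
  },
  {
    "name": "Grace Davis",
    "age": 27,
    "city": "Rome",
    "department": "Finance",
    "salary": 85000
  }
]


Validating 7 records:
Rules: name non-empty, age > 0, salary > 0

  Row 1 (Mia Davis): OK
  Row 2 (Ivan Smith): negative salary: -49029
  Row 3 (Tina Moore): negative salary: -1662
  Row 4 (Eve Moore): OK
  Row 5 (Olivia Smith): OK
  Row 6 (???): empty name
  Row 7 (Grace Davis): OK

Total errors: 3

3 errors


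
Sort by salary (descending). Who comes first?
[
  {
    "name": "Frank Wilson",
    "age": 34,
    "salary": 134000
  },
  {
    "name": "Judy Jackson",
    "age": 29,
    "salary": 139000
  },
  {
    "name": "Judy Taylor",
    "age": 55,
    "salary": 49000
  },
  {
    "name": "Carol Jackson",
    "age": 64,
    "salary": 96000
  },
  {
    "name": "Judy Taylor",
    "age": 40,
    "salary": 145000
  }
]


Sort by: salary (descending)

Sorted order:
  1. Judy Taylor (salary = 145000)
  2. Judy Jackson (salary = 139000)
  3. Frank Wilson (salary = 134000)
  4. Carol Jackson (salary = 96000)
  5. Judy Taylor (salary = 49000)

First: Judy Taylor

Judy Taylor


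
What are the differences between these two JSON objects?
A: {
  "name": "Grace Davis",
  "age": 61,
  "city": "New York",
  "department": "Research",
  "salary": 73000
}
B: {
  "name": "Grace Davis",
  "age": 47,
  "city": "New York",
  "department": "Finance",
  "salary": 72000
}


Comparing each field (in key order):
  name: same
  age: DIFFERENT
  city: same
  department: DIFFERENT
  salary: DIFFERENT
Differences:
  age: 61 -> 47
  department: Research -> Finance
  salary: 73000 -> 72000

3 field(s) changed

3 changes: age, department, salary


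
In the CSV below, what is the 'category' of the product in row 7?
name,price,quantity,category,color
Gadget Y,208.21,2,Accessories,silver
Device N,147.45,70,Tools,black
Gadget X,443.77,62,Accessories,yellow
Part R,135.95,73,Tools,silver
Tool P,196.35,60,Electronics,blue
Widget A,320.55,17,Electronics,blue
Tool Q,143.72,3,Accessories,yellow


Query: Row 7 ('Tool Q'), column 'category'
Value: Accessories

Accessories


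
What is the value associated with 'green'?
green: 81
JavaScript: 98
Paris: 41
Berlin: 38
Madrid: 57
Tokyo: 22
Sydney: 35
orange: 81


Looking up key 'green'
Value: 81

81


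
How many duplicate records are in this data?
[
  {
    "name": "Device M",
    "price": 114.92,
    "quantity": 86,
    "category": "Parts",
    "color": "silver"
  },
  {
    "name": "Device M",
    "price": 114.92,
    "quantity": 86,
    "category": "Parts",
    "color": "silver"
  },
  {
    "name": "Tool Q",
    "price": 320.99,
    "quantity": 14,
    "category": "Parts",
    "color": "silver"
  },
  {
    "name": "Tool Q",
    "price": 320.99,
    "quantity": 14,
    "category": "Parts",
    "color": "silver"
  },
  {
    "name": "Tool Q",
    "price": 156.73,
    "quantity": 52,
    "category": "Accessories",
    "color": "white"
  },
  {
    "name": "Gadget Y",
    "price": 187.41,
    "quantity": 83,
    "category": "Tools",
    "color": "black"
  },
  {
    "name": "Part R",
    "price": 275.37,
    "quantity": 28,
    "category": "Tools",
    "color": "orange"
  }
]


Checking 7 records for duplicates:

  Row 1: Device M ($114.92, qty 86)
  Row 2: Device M ($114.92, qty 86) <-- DUPLICATE
  Row 3: Tool Q ($320.99, qty 14)
  Row 4: Tool Q ($320.99, qty 14) <-- DUPLICATE
  Row 5: Tool Q ($156.73, qty 52)
  Row 6: Gadget Y ($187.41, qty 83)
  Row 7: Part R ($275.37, qty 28)

Duplicates found: 2
Unique records: 5

2 duplicates, 5 unique


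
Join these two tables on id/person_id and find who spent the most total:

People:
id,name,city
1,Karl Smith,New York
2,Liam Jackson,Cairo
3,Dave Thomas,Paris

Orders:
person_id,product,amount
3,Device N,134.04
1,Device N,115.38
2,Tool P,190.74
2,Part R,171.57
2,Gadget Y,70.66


Join on: people.id = orders.person_id

Joined rows:
  Dave Thomas (Paris) bought Device N for $134.04
  Karl Smith (New York) bought Device N for $115.38
  Liam Jackson (Cairo) bought Tool P for $190.74
  Liam Jackson (Cairo) bought Part R for $171.57
  Liam Jackson (Cairo) bought Gadget Y for $70.66

Total per person:
  Liam Jackson: $432.97
  Dave Thomas: $134.04
  Karl Smith: $115.38

Top spender: Liam Jackson ($432.97)

Liam Jackson ($432.97)


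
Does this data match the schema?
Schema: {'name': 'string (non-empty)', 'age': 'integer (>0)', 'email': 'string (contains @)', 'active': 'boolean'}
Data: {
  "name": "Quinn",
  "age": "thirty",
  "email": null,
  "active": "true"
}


Validating each field against schema:
  name: OK (non-empty string)
  age: FAIL ("thirty" is not an integer)
  email: FAIL (null is not a string)
  active: FAIL ("true" is not a boolean)

Result: INVALID (3 errors: age, email, active)

INVALID (3 errors: age, email, active)


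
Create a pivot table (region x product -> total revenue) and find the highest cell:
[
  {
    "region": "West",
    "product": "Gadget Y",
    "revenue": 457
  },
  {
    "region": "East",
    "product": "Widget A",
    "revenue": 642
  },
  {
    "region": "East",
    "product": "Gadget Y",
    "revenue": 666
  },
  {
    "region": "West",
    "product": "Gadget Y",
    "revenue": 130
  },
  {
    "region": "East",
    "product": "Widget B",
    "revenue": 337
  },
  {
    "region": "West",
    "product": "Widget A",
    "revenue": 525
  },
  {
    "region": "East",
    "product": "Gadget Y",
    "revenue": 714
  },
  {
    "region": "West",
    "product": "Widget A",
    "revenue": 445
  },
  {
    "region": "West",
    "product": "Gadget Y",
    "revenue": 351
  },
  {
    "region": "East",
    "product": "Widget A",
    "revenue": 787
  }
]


Pivot: region (rows) x product (columns) -> total revenue

     Gadget Y      Widget A      Widget B    
East          1380          1429           337  
West           938           970             0  

Highest: East / Widget A = $1429

East / Widget A = $1429


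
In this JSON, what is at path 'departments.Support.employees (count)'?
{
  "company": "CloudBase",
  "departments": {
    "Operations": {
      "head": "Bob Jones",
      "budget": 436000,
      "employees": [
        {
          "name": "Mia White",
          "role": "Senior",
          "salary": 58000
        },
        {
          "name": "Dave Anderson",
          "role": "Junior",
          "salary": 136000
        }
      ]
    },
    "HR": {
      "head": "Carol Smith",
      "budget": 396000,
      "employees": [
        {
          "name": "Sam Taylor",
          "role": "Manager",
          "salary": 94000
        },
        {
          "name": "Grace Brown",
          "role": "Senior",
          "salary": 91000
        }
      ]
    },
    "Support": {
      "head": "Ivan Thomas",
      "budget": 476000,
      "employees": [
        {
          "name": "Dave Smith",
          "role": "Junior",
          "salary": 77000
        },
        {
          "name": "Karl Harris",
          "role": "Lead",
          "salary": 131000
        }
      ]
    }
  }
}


Path: departments.Support.employees (count)

Navigate:
  -> departments
  -> Support
  -> employees (array, length 2)

2


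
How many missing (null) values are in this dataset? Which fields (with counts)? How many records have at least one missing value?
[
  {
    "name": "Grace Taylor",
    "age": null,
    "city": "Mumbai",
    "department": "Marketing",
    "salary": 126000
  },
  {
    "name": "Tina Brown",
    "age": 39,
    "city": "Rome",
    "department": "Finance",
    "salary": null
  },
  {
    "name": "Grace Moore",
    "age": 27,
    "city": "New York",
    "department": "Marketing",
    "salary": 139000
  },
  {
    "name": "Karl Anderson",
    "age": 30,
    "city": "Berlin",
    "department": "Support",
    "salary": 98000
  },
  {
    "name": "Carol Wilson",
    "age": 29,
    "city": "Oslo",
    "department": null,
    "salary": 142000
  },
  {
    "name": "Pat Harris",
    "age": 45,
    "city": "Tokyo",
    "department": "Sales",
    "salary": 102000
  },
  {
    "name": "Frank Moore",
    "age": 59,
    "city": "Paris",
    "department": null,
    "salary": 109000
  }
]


Checking for missing (null) values in 7 records:

  Grace Taylor: age
  Tina Brown: salary
  Grace Moore: complete
  Karl Anderson: complete
  Carol Wilson: department
  Pat Harris: complete
  Frank Moore: department

Per field:
  name: 0 missing
  age: 1 missing
  city: 0 missing
  department: 2 missing
  salary: 1 missing

Total missing values: 4
Records with any missing: 4

4 missing values (age: 1, department: 2, salary: 1); 4 incomplete records


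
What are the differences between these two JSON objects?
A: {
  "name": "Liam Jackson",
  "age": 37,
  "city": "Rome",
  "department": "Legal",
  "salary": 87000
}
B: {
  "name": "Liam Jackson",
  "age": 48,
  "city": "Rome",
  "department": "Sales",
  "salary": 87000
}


Comparing each field (in key order):
  name: same
  age: DIFFERENT
  city: same
  department: DIFFERENT
  salary: same
Differences:
  age: 37 -> 48
  department: Legal -> Sales

2 field(s) changed

2 changes: age, department


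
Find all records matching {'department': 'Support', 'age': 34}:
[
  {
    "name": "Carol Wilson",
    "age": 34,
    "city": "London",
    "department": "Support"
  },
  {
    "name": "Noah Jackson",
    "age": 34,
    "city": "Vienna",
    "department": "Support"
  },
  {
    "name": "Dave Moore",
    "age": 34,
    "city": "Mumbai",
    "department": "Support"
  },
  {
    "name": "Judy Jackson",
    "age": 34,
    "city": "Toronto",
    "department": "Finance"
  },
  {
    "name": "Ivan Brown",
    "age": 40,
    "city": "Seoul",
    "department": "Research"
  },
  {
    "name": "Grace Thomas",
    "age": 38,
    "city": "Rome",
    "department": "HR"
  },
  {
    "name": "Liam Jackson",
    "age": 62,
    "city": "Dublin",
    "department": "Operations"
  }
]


Search criteria: {'department': 'Support', 'age': 34}

Checking 7 records:
  Carol Wilson: {department: Support, age: 34} <-- MATCH
  Noah Jackson: {department: Support, age: 34} <-- MATCH
  Dave Moore: {department: Support, age: 34} <-- MATCH
  Judy Jackson: {department: Finance, age: 34}
  Ivan Brown: {department: Research, age: 40}
  Grace Thomas: {department: HR, age: 38}
  Liam Jackson: {department: Operations, age: 62}

Matches: ["Carol Wilson", "Noah Jackson", "Dave Moore"]

["Carol Wilson", "Noah Jackson", "Dave Moore"]


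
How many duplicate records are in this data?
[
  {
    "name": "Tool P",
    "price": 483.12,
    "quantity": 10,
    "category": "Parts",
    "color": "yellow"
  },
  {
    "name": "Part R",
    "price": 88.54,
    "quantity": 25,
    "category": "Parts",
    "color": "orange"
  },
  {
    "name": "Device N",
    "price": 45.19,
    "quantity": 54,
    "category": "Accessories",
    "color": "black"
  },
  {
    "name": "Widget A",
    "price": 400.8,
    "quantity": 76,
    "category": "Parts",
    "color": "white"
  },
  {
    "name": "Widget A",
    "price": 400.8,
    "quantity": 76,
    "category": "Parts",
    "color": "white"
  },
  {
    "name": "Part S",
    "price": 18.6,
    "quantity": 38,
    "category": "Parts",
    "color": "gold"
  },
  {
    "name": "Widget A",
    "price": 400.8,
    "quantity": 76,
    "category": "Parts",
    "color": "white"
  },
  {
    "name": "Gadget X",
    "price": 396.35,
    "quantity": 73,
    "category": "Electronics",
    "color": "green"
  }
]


Checking 8 records for duplicates:

  Row 1: Tool P ($483.12, qty 10)
  Row 2: Part R ($88.54, qty 25)
  Row 3: Device N ($45.19, qty 54)
  Row 4: Widget A ($400.8, qty 76)
  Row 5: Widget A ($400.8, qty 76) <-- DUPLICATE
  Row 6: Part S ($18.6, qty 38)
  Row 7: Widget A ($400.8, qty 76) <-- DUPLICATE
  Row 8: Gadget X ($396.35, qty 73)

Duplicates found: 2
Unique records: 6

2 duplicates, 6 unique


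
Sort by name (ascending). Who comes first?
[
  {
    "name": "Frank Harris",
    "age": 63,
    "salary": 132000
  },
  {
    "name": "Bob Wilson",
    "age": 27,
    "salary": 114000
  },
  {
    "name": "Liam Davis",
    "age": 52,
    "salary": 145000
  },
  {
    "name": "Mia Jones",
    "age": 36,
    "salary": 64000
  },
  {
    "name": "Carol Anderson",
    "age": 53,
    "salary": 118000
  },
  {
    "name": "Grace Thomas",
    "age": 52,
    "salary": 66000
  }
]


Sort by: name (ascending)

Sorted order:
  1. Bob Wilson (name = Bob Wilson)
  2. Carol Anderson (name = Carol Anderson)
  3. Frank Harris (name = Frank Harris)
  4. Grace Thomas (name = Grace Thomas)
  5. Liam Davis (name = Liam Davis)
  6. Mia Jones (name = Mia Jones)

First: Bob Wilson

Bob Wilson


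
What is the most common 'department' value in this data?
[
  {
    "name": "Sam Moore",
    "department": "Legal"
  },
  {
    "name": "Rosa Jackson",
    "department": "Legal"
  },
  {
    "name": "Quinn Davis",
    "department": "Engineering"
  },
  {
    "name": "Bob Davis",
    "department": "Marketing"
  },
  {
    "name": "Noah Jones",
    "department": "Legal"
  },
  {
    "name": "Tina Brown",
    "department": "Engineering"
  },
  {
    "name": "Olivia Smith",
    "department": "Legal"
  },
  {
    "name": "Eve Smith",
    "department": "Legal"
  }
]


Counting 'department' values across 8 records:

  Legal: 5 #####
  Engineering: 2 ##
  Marketing: 1 #

Most common: Legal (5 times)

Legal (5 times)


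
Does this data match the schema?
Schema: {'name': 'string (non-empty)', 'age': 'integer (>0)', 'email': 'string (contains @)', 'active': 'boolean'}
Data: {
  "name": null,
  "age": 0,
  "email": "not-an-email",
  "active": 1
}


Validating each field against schema:
  name: FAIL (null is not a string)
  age: FAIL (0 is not > 0)
  email: FAIL ("not-an-email" does not contain @)
  active: FAIL (1 is not a boolean)

Result: INVALID (4 errors: name, age, email, active)

INVALID (4 errors: name, age, email, active)


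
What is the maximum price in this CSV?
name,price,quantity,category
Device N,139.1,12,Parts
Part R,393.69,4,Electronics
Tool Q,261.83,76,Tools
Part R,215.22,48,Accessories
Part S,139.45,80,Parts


Computing maximum price:
Values: [139.1, 393.69, 261.83, 215.22, 139.45]
Max = 393.69

393.69


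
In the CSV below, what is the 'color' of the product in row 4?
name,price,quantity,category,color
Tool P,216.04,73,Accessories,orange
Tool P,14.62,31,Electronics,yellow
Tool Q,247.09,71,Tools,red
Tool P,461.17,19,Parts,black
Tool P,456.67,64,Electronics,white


Query: Row 4 ('Tool P'), column 'color'
Value: black

black


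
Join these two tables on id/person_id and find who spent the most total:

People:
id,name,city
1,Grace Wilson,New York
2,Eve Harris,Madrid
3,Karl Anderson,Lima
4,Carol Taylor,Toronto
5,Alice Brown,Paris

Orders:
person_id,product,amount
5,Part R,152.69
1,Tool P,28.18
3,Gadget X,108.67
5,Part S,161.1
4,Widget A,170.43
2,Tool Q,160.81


Join on: people.id = orders.person_id

Joined rows:
  Alice Brown (Paris) bought Part R for $152.69
  Grace Wilson (New York) bought Tool P for $28.18
  Karl Anderson (Lima) bought Gadget X for $108.67
  Alice Brown (Paris) bought Part S for $161.1
  Carol Taylor (Toronto) bought Widget A for $170.43
  Eve Harris (Madrid) bought Tool Q for $160.81

Total per person:
  Alice Brown: $313.79
  Carol Taylor: $170.43
  Eve Harris: $160.81
  Karl Anderson: $108.67
  Grace Wilson: $28.18

Top spender: Alice Brown ($313.79)

Alice Brown ($313.79)


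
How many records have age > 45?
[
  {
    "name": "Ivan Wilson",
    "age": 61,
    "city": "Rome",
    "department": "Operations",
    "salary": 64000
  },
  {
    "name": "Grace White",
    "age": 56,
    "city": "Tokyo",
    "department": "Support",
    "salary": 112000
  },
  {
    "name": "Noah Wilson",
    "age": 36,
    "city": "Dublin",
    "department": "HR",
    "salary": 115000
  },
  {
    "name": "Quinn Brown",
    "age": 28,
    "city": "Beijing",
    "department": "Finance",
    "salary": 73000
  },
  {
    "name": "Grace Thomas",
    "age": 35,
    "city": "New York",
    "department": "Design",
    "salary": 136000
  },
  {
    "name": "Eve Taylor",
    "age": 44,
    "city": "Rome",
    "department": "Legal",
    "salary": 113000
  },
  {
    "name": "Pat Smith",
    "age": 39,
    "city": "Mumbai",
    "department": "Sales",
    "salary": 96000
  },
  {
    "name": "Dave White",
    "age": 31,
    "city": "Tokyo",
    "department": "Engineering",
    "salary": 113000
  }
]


Data: 8 records
Condition: age > 45

Checking each record:
  Ivan Wilson: 61 MATCH
  Grace White: 56 MATCH
  Noah Wilson: 36
  Quinn Brown: 28
  Grace Thomas: 35
  Eve Taylor: 44
  Pat Smith: 39
  Dave White: 31

Count: 2

2


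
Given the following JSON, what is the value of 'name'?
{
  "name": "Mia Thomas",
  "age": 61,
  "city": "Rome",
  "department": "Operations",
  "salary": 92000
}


Looking up field 'name'
Value: Mia Thomas

Mia Thomas


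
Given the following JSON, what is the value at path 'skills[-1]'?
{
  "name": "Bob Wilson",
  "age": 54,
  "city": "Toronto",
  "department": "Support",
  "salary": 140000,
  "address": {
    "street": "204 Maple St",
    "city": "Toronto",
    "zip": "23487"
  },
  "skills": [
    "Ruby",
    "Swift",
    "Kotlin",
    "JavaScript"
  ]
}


Query: skills[-1]
Path: skills -> last element
Value: JavaScript

JavaScript


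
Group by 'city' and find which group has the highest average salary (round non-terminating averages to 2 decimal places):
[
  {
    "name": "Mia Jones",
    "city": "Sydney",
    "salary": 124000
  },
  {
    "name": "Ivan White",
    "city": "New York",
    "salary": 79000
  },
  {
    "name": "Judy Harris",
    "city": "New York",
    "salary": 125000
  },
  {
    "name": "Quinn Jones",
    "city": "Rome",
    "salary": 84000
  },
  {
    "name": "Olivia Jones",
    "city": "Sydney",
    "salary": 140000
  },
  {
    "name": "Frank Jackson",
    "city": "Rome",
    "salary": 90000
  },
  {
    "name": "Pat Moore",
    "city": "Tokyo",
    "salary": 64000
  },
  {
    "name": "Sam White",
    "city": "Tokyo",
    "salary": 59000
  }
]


Group by: city

Groups:
  New York: 2 people, avg salary = 204000/2 = $102000
  Rome: 2 people, avg salary = 174000/2 = $87000
  Sydney: 2 people, avg salary = 264000/2 = $132000
  Tokyo: 2 people, avg salary = 123000/2 = $61500

Highest average salary: Sydney ($132000)

Sydney ($132000)
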